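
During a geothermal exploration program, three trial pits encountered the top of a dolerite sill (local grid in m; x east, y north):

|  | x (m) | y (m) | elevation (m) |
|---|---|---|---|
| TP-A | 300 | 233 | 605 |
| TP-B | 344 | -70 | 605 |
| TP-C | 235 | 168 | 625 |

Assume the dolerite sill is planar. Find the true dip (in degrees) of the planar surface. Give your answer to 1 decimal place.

15.2°

Let the plane be z = a·x + b·y + c.
TP-B−TP-A: 44a − 303b = 0;  TP-C−TP-A: −65a − 65b = 20.
Solving gives a = −0.26868, b = −0.03902.
Gradient magnitude |∇z| = √(a² + b²) = √(0.07219 + 0.00152) = 0.27149.
True dip = arctan(0.27149) = 15.2°, dipping toward E (azimuth ≈ 082°).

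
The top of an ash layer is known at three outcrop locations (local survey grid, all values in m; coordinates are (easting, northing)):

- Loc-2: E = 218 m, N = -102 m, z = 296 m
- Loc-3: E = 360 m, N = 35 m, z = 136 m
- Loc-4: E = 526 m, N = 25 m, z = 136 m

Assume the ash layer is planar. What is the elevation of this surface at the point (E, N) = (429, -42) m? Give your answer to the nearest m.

Two edge vectors: Loc-2→Loc-3 = (142, 137, -160), Loc-2→Loc-4 = (308, 127, -160).
Normal n = (Loc-2→Loc-3) × (Loc-2→Loc-4) = (-1600, -26560, -24162).
So ∂z/∂E = −n_x/n_z = −0.06622 and ∂z/∂N = −n_y/n_z = −1.09925.
Intercept c from Loc-2: 296 + 14.44 − 112.12 = 198.31.
At (429, -42): z = −28.4 + 46.2 + 198.31 = 216.1 m.

216 m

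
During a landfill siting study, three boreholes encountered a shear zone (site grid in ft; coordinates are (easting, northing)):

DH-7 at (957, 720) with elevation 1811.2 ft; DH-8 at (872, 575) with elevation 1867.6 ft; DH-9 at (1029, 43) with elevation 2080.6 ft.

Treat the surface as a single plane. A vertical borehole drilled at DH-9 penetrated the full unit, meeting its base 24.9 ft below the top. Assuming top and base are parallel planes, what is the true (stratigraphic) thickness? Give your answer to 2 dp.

Two edge vectors: DH-7→DH-8 = (-85, -145, 56.4), DH-7→DH-9 = (72, -677, 269.4).
Normal n = (DH-7→DH-8) × (DH-7→DH-9) = (-880.2, 26959.8, 67985).
So ∂z/∂E = −n_x/n_z = 0.01295 and ∂z/∂N = −n_y/n_z = −0.39656.
|∇z| = √(a²+b²) = 0.39677, so dip δ = arctan(0.39677) = 21.64°.
True thickness = vertical thickness × cos δ = 24.9 × cos 21.64° = 23.14 ft.

23.14 ft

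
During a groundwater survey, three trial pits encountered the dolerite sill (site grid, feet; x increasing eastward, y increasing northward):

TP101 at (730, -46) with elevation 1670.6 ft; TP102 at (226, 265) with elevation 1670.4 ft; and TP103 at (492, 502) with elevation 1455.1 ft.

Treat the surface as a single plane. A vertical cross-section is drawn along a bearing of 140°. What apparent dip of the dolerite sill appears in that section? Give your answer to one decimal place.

11.2°

Let the plane be z = a·x + b·y + c.
TP102−TP101: −504a + 311b = −0.2;  TP103−TP101: −238a + 548b = −215.5.
Solving gives a = −0.33096, b = −0.53698.
Unit vector along 140° is (sin 140°, cos 140°) = (0.6428, -0.7660).
Slope in that direction = a·(0.6428) + b·(-0.7660) = 0.19862.
Apparent dip = arctan|0.19862| = 11.2° (true dip is 32.2°, so apparent ≤ true as expected).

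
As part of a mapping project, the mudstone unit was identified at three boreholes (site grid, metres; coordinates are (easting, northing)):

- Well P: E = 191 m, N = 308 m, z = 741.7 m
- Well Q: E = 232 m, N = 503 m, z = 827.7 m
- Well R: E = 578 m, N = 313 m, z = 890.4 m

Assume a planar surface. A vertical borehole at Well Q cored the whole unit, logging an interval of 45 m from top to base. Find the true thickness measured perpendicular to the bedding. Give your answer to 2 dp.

Two edge vectors: Well P→Well Q = (41, 195, 86), Well P→Well R = (387, 5, 148.7).
Normal n = (Well P→Well Q) × (Well P→Well R) = (28566.5, 27185.3, -75260).
So ∂z/∂E = −n_x/n_z = 0.37957 and ∂z/∂N = −n_y/n_z = 0.36122.
|∇z| = √(a²+b²) = 0.52398, so dip δ = arctan(0.52398) = 27.65°.
True thickness = vertical thickness × cos δ = 45 × cos 27.65° = 39.86 m.

39.86 m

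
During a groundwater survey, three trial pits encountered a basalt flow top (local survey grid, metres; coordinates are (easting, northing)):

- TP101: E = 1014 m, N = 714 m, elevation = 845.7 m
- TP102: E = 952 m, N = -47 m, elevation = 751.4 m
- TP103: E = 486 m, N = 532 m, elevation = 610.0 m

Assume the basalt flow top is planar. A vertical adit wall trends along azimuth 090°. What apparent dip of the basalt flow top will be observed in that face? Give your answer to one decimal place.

Let the plane be z = a·E + b·N + c.
TP102−TP101: −62a − 761b = −94.3;  TP103−TP101: −528a − 182b = −235.7.
Solving gives a = 0.41535, b = 0.09008.
Unit vector along 090° is (sin 90°, cos 90°) = (1.0000, 0.0000).
Slope in that direction = a·(1.0000) + b·(0.0000) = 0.41535.
Apparent dip = arctan|0.41535| = 22.6° (true dip is 23.0°, so apparent ≤ true as expected).

22.6°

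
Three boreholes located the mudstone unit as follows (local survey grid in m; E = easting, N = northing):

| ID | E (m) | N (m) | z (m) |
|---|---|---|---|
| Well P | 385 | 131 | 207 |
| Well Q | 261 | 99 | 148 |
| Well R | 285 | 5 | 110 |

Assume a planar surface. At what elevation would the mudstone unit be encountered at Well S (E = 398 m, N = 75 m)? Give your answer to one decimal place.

Let the plane be z = a·E + b·N + c.
Well Q−Well P: −124a − 32b = −59;  Well R−Well P: −100a − 126b = −97.
Solving gives a = 0.34852, b = 0.49324.
Then c = 207 − a·385 − b·131 = 8.21.
At (398, 75): z = 138.7 + 37.0 + 8.21 = 183.9 m.

183.9 m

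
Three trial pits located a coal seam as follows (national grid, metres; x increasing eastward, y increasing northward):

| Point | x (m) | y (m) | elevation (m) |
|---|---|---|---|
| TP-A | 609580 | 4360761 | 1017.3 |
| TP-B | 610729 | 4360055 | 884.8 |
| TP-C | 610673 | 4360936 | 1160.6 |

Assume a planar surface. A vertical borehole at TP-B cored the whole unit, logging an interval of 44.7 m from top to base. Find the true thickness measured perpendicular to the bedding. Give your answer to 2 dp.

42.47 m

Two edge vectors: TP-A→TP-B = (1149, -706, -132.5), TP-A→TP-C = (1093, 175, 143.3).
Normal n = (TP-A→TP-B) × (TP-A→TP-C) = (-77982.3, -309474.2, 972733).
So ∂z/∂x = −n_x/n_z = 0.08017 and ∂z/∂y = −n_y/n_z = 0.31815.
|∇z| = √(a²+b²) = 0.32809, so dip δ = arctan(0.32809) = 18.16°.
True thickness = vertical thickness × cos δ = 44.7 × cos 18.16° = 42.47 m.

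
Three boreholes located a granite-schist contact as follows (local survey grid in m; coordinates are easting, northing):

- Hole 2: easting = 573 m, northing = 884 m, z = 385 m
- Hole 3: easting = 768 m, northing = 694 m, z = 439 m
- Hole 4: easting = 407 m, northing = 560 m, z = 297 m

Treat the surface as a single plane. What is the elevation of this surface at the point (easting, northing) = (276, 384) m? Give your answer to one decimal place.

Let the plane be z = a·easting + b·northing + c.
Hole 3−Hole 2: 195a − 190b = 54;  Hole 4−Hole 2: −166a − 324b = −88.
Solving gives a = 0.36123, b = 0.08653.
Then c = 385 − a·573 − b·884 = 101.52.
At (276, 384): z = 99.7 + 33.2 + 101.52 = 234.4 m.

234.4 m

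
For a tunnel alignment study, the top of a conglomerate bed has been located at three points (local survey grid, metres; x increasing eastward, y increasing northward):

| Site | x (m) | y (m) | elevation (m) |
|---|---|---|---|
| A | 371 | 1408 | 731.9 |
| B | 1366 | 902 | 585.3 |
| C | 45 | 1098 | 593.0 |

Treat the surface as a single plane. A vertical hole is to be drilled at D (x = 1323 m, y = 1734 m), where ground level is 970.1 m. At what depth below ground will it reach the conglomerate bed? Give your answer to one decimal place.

Two edge vectors: A→B = (995, -506, -146.6), A→C = (-326, -310, -138.9).
Normal n = (A→B) × (A→C) = (24837.4, 185997.1, -473406).
So ∂z/∂x = −n_x/n_z = 0.052465 and ∂z/∂y = −n_y/n_z = 0.392891.
Intercept c from A: 731.9 − 19.46 − 553.19 = 159.24.
At (1323, 1734): z_contact = 69.41 + 681.27 + 159.24 = 909.93 m.
Depth below ground = 970.1 − 909.93 = 60.2 m.

60.2 m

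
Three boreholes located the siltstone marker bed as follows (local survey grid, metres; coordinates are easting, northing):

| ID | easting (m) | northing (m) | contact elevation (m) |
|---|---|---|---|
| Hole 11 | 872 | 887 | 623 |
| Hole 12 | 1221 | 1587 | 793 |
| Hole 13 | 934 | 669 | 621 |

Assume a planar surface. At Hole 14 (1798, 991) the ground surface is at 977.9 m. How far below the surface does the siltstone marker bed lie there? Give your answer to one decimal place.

68.7 m

Let the plane be z = a·easting + b·northing + c.
Hole 12−Hole 11: 349a + 700b = 170;  Hole 13−Hole 11: 62a − 218b = −2.
Solving gives a = 0.298455, b = 0.094056.
Then c = 623 − a·872 − b·887 = 279.32.
At (1798, 991): z_contact = 536.62 + 93.21 + 279.32 = 909.15 m.
Depth below ground = 977.9 − 909.15 = 68.7 m.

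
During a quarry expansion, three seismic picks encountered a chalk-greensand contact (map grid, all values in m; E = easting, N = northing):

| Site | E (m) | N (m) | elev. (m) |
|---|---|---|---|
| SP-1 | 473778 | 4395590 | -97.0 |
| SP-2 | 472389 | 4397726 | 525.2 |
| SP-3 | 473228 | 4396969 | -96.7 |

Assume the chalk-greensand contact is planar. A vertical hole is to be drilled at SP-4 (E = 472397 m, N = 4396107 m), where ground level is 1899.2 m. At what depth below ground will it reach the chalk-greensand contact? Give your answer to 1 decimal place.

Let the plane be z = a·E + b·N + c.
SP-2−SP-1: −1389a + 2136b = 622.2;  SP-3−SP-1: −550a + 1379b = 0.3.
Solving gives a = −1.157625052, b = −0.461489325.
Then c = -97 − a·473778 − b·4395590 = 2576878.14.
At (472397, 4396107): z_contact = −546858.60 − 2028756.45 + 2576878.14 = 1263.09 m.
Depth below ground = 1899.2 − 1263.09 = 636.1 m.

636.1 m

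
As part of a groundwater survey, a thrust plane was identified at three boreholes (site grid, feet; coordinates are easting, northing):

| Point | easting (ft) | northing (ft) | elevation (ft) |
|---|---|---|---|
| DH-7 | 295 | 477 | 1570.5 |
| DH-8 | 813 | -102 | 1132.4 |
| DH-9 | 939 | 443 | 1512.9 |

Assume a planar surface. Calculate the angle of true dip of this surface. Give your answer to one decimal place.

35.5°

Two edge vectors: DH-7→DH-8 = (518, -579, -438.1), DH-7→DH-9 = (644, -34, -57.6).
Normal n = (DH-7→DH-8) × (DH-7→DH-9) = (18455, -252299.6, 355264).
So ∂z/∂easting = −n_x/n_z = −0.05195 and ∂z/∂northing = −n_y/n_z = 0.71017.
Gradient magnitude |∇z| = √(a² + b²) = √(0.00270 + 0.50435) = 0.71207.
True dip = arctan(0.71207) = 35.5°, dipping toward S (azimuth ≈ 176°).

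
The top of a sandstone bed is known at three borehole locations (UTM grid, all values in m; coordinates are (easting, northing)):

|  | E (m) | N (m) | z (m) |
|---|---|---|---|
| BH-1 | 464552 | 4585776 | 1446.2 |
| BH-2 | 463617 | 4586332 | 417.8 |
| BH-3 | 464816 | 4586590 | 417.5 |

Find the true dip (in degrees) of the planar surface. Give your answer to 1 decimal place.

54.3°

Let the plane be z = a·E + b·N + c.
BH-2−BH-1: −935a + 556b = −1028.4;  BH-3−BH-1: 264a + 814b = −1028.7.
Solving gives a = 0.29207, b = −1.35848.
Gradient magnitude |∇z| = √(a² + b²) = √(0.08530 + 1.84548) = 1.38953.
True dip = arctan(1.38953) = 54.3°, dipping toward NNW (azimuth ≈ 348°).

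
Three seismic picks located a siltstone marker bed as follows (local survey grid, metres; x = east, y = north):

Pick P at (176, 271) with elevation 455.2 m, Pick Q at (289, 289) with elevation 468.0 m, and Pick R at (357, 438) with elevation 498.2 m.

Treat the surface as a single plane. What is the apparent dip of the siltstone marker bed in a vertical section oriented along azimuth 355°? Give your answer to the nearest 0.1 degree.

8.8°

Two edge vectors: Pick P→Pick Q = (113, 18, 12.8), Pick P→Pick R = (181, 167, 43).
Normal n = (Pick P→Pick Q) × (Pick P→Pick R) = (-1363.6, -2542.2, 15613).
So ∂z/∂x = −n_x/n_z = 0.08734 and ∂z/∂y = −n_y/n_z = 0.16283.
Unit vector along 355° is (sin 355°, cos 355°) = (-0.0872, 0.9962).
Slope in that direction = a·(-0.0872) + b·(0.9962) = 0.15459.
Apparent dip = arctan|0.15459| = 8.8° (true dip is 10.5°, so apparent ≤ true as expected).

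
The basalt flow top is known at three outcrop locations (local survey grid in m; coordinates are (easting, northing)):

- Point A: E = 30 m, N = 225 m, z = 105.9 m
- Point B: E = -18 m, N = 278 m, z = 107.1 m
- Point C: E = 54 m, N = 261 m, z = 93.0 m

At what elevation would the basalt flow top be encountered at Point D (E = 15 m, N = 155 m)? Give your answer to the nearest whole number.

Let the plane be z = a·E + b·N + c.
Point B−Point A: −48a + 53b = 1.2;  Point C−Point A: 24a + 36b = −12.9.
Solving gives a = −0.24230, b = −0.19680.
Then c = 105.9 − a·30 − b·225 = 157.45.
At (15, 155): z = −3.6 − 30.5 + 157.45 = 123.3 m.

123 m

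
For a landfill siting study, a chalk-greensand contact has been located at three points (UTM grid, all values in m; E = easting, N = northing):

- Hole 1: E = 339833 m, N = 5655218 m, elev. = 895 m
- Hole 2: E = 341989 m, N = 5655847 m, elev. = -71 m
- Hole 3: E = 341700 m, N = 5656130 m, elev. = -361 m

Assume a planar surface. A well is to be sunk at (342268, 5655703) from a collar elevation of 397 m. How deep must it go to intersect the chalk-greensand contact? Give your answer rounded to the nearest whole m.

Let the plane be z = a·E + b·N + c.
Hole 2−Hole 1: 2156a + 629b = −966;  Hole 3−Hole 1: 1867a + 912b = −1256.
Solving gives a = −0.11486888, b = −1.14203925.
Then c = 895 − a·339833 − b·5655218 = 6498412.15.
At (342268, 5655703): z_contact = −39315.9 − 6459034.8 + 6498412.15 = 61.4 m.
Depth below ground = 397 − 61.4 = 336 m.

336 m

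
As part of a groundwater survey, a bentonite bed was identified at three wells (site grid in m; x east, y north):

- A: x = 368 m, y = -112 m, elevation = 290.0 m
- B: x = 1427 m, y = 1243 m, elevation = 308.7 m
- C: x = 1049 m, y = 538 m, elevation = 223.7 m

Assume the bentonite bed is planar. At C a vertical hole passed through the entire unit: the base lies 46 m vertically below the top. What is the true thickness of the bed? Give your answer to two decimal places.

Let the plane be z = a·x + b·y + c.
B−A: 1059a + 1355b = 18.7;  C−A: 681a + 650b = −66.3.
Solving gives a = −0.43511, b = 0.35386.
|∇z| = √(a²+b²) = 0.56083, so dip δ = arctan(0.56083) = 29.29°.
True thickness = vertical thickness × cos δ = 46 × cos 29.29° = 40.12 m.

40.12 m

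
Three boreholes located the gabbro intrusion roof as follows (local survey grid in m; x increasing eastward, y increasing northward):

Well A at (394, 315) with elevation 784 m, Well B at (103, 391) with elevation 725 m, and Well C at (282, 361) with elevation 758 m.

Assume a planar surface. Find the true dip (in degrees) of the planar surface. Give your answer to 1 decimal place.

13.9°

Two edge vectors: Well A→Well B = (-291, 76, -59), Well A→Well C = (-112, 46, -26).
Normal n = (Well A→Well B) × (Well A→Well C) = (738, -958, -4874).
So ∂z/∂x = −n_x/n_z = 0.15142 and ∂z/∂y = −n_y/n_z = −0.19655.
Gradient magnitude |∇z| = √(a² + b²) = √(0.02293 + 0.03863) = 0.24811.
True dip = arctan(0.24811) = 13.9°, dipping toward NW (azimuth ≈ 322°).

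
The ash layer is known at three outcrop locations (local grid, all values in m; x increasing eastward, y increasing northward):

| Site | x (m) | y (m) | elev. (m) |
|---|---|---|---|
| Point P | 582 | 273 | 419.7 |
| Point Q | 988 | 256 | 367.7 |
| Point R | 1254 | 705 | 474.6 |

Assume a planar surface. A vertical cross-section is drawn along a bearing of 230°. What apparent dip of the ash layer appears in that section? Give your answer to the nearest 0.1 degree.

Let the plane be z = a·x + b·y + c.
Point Q−Point P: 406a − 17b = −52;  Point R−Point P: 672a + 432b = 54.9.
Solving gives a = −0.11525, b = 0.30636.
Unit vector along 230° is (sin 230°, cos 230°) = (-0.7660, -0.6428).
Slope in that direction = a·(-0.7660) + b·(-0.6428) = −0.10864.
Apparent dip = arctan|0.10864| = 6.2° (true dip is 18.1°, so apparent ≤ true as expected).

6.2°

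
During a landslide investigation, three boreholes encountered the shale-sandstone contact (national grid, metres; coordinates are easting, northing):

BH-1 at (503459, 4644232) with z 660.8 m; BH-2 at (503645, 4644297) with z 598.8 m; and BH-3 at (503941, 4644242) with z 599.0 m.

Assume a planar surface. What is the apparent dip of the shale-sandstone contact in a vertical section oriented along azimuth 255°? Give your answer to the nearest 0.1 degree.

Two edge vectors: BH-1→BH-2 = (186, 65, -62), BH-1→BH-3 = (482, 10, -61.8).
Normal n = (BH-1→BH-2) × (BH-1→BH-3) = (-3397, -18389.2, -29470).
So ∂z/∂easting = −n_x/n_z = −0.11527 and ∂z/∂northing = −n_y/n_z = −0.62400.
Unit vector along 255° is (sin 255°, cos 255°) = (-0.9659, -0.2588).
Slope in that direction = a·(-0.9659) + b·(-0.2588) = 0.27284.
Apparent dip = arctan|0.27284| = 15.3° (true dip is 32.4°, so apparent ≤ true as expected).

15.3°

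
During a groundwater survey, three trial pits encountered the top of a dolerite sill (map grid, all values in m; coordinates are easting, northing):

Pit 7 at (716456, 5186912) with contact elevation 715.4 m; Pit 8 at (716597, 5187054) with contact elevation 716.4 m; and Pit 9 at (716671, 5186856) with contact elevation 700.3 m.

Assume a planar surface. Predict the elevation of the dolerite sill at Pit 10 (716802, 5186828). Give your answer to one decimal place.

Two edge vectors: Pit 7→Pit 8 = (141, 142, 1), Pit 7→Pit 9 = (215, -56, -15.1).
Normal n = (Pit 7→Pit 8) × (Pit 7→Pit 9) = (-2088.2, 2344.1, -38426).
So ∂z/∂easting = −n_x/n_z = −0.054343413 and ∂z/∂northing = −n_y/n_z = 0.061002967.
Intercept c from Pit 7: 715.4 + 38934.66 − 316417.02 = −276766.96.
At (716802, 5186828): z = −38953.5 + 316411.9 − 276766.96 = 691.5 m.

691.5 m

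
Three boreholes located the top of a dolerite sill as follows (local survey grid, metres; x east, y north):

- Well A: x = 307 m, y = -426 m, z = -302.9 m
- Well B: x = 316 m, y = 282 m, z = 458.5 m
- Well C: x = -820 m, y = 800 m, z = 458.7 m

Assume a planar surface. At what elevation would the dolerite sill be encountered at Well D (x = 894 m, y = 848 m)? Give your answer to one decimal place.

1345.4 m

Let the plane be z = a·x + b·y + c.
Well B−Well A: 9a + 708b = 761.4;  Well C−Well A: −1127a + 1226b = 761.6.
Solving gives a = 0.48738, b = 1.06923.
Then c = -302.9 − a·307 − b·-426 = 2.97.
At (894, 848): z = 435.7 + 906.7 + 2.97 = 1345.4 m.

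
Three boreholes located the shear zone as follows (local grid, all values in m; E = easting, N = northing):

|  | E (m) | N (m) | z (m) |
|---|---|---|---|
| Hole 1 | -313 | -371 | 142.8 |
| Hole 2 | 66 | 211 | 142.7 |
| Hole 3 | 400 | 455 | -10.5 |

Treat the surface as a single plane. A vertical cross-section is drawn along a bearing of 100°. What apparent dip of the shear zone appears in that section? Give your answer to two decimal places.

43.84°

Let the plane be z = a·E + b·N + c.
Hole 2−Hole 1: 379a + 582b = −0.1;  Hole 3−Hole 1: 713a + 826b = −153.3.
Solving gives a = −0.87466, b = 0.56941.
Unit vector along 100° is (sin 100°, cos 100°) = (0.9848, -0.1736).
Slope in that direction = a·(0.9848) + b·(-0.1736) = −0.96025.
Apparent dip = arctan|0.96025| = 43.84° (true dip is 46.2°, so apparent ≤ true as expected).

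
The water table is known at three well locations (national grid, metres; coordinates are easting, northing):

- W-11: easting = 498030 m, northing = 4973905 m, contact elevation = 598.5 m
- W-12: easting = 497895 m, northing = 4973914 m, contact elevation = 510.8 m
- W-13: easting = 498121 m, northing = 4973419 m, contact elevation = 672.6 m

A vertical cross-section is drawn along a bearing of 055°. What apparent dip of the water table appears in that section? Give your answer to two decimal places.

27.14°

Let the plane be z = a·easting + b·northing + c.
W-12−W-11: −135a + 9b = −87.7;  W-13−W-11: 91a − 486b = 74.1.
Solving gives a = 0.64755, b = −0.03122.
Unit vector along 055° is (sin 55°, cos 55°) = (0.8192, 0.5736).
Slope in that direction = a·(0.8192) + b·(0.5736) = 0.51253.
Apparent dip = arctan|0.51253| = 27.14° (true dip is 33.0°, so apparent ≤ true as expected).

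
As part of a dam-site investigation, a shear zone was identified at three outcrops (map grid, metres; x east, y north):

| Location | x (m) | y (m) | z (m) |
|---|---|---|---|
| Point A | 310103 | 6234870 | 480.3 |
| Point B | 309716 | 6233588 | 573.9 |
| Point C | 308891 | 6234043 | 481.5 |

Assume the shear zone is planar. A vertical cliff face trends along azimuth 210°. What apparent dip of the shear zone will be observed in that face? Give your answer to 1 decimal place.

Let the plane be z = a·x + b·y + c.
Point B−Point A: −387a − 1282b = 93.6;  Point C−Point A: −1212a − 827b = 1.2.
Solving gives a = 0.06150, b = −0.09157.
Unit vector along 210° is (sin 210°, cos 210°) = (-0.5000, -0.8660).
Slope in that direction = a·(-0.5000) + b·(-0.8660) = 0.04856.
Apparent dip = arctan|0.04856| = 2.8° (true dip is 6.3°, so apparent ≤ true as expected).

2.8°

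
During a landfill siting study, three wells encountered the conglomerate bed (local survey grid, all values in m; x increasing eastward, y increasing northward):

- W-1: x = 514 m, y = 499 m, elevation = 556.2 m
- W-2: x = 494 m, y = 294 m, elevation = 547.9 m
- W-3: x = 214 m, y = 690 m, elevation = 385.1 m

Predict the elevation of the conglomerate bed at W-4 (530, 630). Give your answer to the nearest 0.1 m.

563.3 m

Let the plane be z = a·x + b·y + c.
W-2−W-1: −20a − 205b = −8.3;  W-3−W-1: −300a + 191b = −171.1.
Solving gives a = 0.56125, b = −0.01427.
Then c = 556.2 − a·514 − b·499 = 274.84.
At (530, 630): z = 297.5 − 9.0 + 274.84 = 563.3 m.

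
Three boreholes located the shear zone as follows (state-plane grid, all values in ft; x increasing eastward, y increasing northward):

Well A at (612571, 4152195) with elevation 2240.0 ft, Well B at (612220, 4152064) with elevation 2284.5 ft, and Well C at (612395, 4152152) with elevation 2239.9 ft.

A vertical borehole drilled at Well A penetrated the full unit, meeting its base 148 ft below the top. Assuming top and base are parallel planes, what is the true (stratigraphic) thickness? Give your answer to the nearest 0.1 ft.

Let the plane be z = a·x + b·y + c.
Well B−Well A: −351a − 131b = 44.5;  Well C−Well A: −176a − 43b = −0.1.
Solving gives a = 0.24194, b = −0.98796.
|∇z| = √(a²+b²) = 1.01715, so dip δ = arctan(1.01715) = 45.49°.
True thickness = vertical thickness × cos δ = 148 × cos 45.49° = 103.8 ft.

103.8 ft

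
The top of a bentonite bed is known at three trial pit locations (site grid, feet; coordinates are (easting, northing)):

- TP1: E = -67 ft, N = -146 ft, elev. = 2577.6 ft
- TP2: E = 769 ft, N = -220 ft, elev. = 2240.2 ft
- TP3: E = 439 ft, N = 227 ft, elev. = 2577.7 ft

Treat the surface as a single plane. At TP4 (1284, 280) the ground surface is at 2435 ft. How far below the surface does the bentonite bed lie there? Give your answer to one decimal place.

135.8 ft

Two edge vectors: TP1→TP2 = (836, -74, -337.4), TP1→TP3 = (506, 373, 0.1).
Normal n = (TP1→TP2) × (TP1→TP3) = (125842.8, -170808, 349272).
So ∂z/∂E = −n_x/n_z = −0.360300 and ∂z/∂N = −n_y/n_z = 0.489040.
Intercept c from TP1: 2577.6 − 24.14 + 71.40 = 2624.86.
At (1284, 280): z_contact = −462.63 + 136.93 + 2624.86 = 2299.17 ft.
Depth below ground = 2435 − 2299.17 = 135.8 ft.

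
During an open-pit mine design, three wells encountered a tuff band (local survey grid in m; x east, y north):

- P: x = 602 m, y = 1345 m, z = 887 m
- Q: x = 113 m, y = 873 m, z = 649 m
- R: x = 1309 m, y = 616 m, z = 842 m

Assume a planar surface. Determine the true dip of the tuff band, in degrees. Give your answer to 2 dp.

Let the plane be z = a·x + b·y + c.
Q−P: −489a − 472b = −238;  R−P: 707a − 729b = −45.
Solving gives a = 0.22061, b = 0.27568.
Gradient magnitude |∇z| = √(a² + b²) = √(0.04867 + 0.07600) = 0.35309.
True dip = arctan(0.35309) = 19.45°, dipping toward SW (azimuth ≈ 219°).

19.45°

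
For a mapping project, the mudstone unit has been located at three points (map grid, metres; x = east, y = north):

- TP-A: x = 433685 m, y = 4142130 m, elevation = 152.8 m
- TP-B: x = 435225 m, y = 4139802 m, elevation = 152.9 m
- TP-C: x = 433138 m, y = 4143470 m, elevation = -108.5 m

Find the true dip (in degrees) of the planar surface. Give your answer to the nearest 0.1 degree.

42.7°

Two edge vectors: TP-A→TP-B = (1540, -2328, 0.1), TP-A→TP-C = (-547, 1340, -261.3).
Normal n = (TP-A→TP-B) × (TP-A→TP-C) = (608172.4, 402347.3, 790184).
So ∂z/∂x = −n_x/n_z = −0.76966 and ∂z/∂y = −n_y/n_z = −0.50918.
Gradient magnitude |∇z| = √(a² + b²) = √(0.59238 + 0.25927) = 0.92284.
True dip = arctan(0.92284) = 42.7°, dipping toward ENE (azimuth ≈ 057°).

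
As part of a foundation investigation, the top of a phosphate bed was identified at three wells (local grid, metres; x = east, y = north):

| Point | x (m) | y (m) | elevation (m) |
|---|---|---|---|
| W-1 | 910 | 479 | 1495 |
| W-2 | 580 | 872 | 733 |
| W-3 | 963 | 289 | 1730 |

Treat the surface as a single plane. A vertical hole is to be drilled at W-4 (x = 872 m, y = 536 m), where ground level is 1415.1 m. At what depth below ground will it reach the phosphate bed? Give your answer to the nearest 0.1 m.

Let the plane be z = a·x + b·y + c.
W-2−W-1: −330a + 393b = −762;  W-3−W-1: 53a − 190b = 235.
Solving gives a = 1.25206, b = −0.88758.
Then c = 1495 − a·910 − b·479 = 780.78.
At (872, 536): z_contact = 1091.80 − 475.74 + 780.78 = 1396.83 m.
Depth below ground = 1415.1 − 1396.83 = 18.3 m.

18.3 m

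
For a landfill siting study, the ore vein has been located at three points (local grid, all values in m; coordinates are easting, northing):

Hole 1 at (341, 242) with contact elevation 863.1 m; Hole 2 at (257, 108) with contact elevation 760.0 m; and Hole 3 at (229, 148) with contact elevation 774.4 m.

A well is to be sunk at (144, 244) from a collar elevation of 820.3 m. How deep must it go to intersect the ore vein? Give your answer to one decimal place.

16.8 m

Let the plane be z = a·easting + b·northing + c.
Hole 2−Hole 1: −84a − 134b = −103.1;  Hole 3−Hole 1: −112a − 94b = −88.7.
Solving gives a = 0.30855, b = 0.57598.
Then c = 863.1 − a·341 − b·242 = 618.50.
At (144, 244): z_contact = 44.43 + 140.54 + 618.50 = 803.47 m.
Depth below ground = 820.3 − 803.47 = 16.8 m.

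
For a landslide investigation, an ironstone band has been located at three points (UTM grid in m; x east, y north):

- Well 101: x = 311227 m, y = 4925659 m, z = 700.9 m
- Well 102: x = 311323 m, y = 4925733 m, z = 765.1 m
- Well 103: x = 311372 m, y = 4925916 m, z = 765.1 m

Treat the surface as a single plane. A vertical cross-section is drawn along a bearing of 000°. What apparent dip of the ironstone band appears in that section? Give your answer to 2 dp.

12.71°

Two edge vectors: Well 101→Well 102 = (96, 74, 64.2), Well 101→Well 103 = (145, 257, 64.2).
Normal n = (Well 101→Well 102) × (Well 101→Well 103) = (-11748.6, 3145.8, 13942).
So ∂z/∂x = −n_x/n_z = 0.84268 and ∂z/∂y = −n_y/n_z = −0.22563.
Unit vector along 000° is (sin 0°, cos 0°) = (0.0000, 1.0000).
Slope in that direction = a·(0.0000) + b·(1.0000) = −0.22563.
Apparent dip = arctan|0.22563| = 12.71° (true dip is 41.1°, so apparent ≤ true as expected).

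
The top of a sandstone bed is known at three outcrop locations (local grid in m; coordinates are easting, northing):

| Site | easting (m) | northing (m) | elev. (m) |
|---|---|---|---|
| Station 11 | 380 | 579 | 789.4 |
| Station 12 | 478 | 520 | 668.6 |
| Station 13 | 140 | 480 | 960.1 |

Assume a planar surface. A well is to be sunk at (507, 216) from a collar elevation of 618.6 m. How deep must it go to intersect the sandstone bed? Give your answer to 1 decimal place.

Let the plane be z = a·easting + b·northing + c.
Station 12−Station 11: 98a − 59b = −120.8;  Station 13−Station 11: −240a − 99b = 170.7.
Solving gives a = −0.92325, b = 0.51393.
Then c = 789.4 − a·380 − b·579 = 842.67.
At (507, 216): z_contact = −468.09 + 111.01 + 842.67 = 485.59 m.
Depth below ground = 618.6 − 485.59 = 133.0 m.

133.0 m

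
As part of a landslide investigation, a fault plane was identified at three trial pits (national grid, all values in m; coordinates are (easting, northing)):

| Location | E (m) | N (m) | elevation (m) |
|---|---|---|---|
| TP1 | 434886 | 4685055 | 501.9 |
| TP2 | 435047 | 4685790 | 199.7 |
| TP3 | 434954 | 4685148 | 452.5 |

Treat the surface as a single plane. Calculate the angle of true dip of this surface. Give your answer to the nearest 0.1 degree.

Let the plane be z = a·E + b·N + c.
TP2−TP1: 161a + 735b = −302.2;  TP3−TP1: 68a + 93b = −49.4.
Solving gives a = −0.23436, b = −0.35982.
Gradient magnitude |∇z| = √(a² + b²) = √(0.05493 + 0.12947) = 0.42941.
True dip = arctan(0.42941) = 23.2°, dipping toward NNE (azimuth ≈ 033°).

23.2°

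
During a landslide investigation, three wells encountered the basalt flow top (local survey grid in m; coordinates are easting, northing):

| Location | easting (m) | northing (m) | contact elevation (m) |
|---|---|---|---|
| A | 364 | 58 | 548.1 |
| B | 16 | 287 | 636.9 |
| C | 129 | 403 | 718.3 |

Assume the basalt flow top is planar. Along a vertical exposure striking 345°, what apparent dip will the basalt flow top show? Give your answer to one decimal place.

Let the plane be z = a·easting + b·northing + c.
B−A: −348a + 229b = 88.8;  C−A: −235a + 345b = 170.2.
Solving gives a = 0.12589, b = 0.57909.
Unit vector along 345° is (sin 345°, cos 345°) = (-0.2588, 0.9659).
Slope in that direction = a·(-0.2588) + b·(0.9659) = 0.52677.
Apparent dip = arctan|0.52677| = 27.8° (true dip is 30.7°, so apparent ≤ true as expected).

27.8°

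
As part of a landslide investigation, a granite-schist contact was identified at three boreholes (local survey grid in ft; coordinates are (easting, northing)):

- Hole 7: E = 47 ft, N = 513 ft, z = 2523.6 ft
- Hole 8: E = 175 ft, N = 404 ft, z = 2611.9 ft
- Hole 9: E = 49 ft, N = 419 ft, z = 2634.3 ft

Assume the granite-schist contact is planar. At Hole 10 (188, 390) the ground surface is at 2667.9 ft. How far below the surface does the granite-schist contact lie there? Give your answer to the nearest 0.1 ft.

Let the plane be z = a·E + b·N + c.
Hole 8−Hole 7: 128a − 109b = 88.3;  Hole 9−Hole 7: 2a − 94b = 110.7.
Solving gives a = −0.31878, b = −1.18444.
Then c = 2523.6 − a·47 − b·513 = 3146.20.
At (188, 390): z_contact = −59.93 − 461.93 + 3146.20 = 2624.34 ft.
Depth below ground = 2667.9 − 2624.34 = 43.6 ft.

43.6 ft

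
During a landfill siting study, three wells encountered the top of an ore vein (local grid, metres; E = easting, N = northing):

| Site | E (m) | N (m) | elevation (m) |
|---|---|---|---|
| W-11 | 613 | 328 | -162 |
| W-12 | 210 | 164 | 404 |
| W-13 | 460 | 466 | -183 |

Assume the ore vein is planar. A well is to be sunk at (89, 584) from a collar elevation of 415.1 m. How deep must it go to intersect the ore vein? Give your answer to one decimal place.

393.9 m

Two edge vectors: W-11→W-12 = (-403, -164, 566), W-11→W-13 = (-153, 138, -21).
Normal n = (W-11→W-12) × (W-11→W-13) = (-74664, -95061, -80706).
So ∂z/∂E = −n_x/n_z = −0.92514 and ∂z/∂N = −n_y/n_z = −1.17787.
Intercept c from W-11: -162 + 567.11 + 386.34 = 791.45.
At (89, 584): z_contact = −82.34 − 687.87 + 791.45 = 21.24 m.
Depth below ground = 415.1 − 21.24 = 393.9 m.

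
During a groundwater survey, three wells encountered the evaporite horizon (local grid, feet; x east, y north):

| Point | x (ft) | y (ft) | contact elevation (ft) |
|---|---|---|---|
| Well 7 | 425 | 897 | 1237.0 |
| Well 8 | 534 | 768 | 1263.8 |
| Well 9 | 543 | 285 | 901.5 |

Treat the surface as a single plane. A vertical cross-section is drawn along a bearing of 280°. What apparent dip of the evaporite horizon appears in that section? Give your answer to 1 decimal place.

Let the plane be z = a·x + b·y + c.
Well 8−Well 7: 109a − 129b = 26.8;  Well 9−Well 7: 118a − 612b = −335.5.
Solving gives a = 1.15917, b = 0.77170.
Unit vector along 280° is (sin 280°, cos 280°) = (-0.9848, 0.1736).
Slope in that direction = a·(-0.9848) + b·(0.1736) = −1.00756.
Apparent dip = arctan|1.00756| = 45.2° (true dip is 54.3°, so apparent ≤ true as expected).

45.2°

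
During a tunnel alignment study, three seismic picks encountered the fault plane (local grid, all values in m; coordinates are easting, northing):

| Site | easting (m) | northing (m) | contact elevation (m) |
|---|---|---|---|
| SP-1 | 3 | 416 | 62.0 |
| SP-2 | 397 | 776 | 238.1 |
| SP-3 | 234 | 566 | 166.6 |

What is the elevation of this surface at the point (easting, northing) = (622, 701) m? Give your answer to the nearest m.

345 m

Let the plane be z = a·easting + b·northing + c.
SP-2−SP-1: 394a + 360b = 176.1;  SP-3−SP-1: 231a + 150b = 104.6.
Solving gives a = 0.46721, b = −0.02217.
Then c = 62 − a·3 − b·416 = 69.82.
At (622, 701): z = 290.6 − 15.5 + 69.82 = 344.9 m.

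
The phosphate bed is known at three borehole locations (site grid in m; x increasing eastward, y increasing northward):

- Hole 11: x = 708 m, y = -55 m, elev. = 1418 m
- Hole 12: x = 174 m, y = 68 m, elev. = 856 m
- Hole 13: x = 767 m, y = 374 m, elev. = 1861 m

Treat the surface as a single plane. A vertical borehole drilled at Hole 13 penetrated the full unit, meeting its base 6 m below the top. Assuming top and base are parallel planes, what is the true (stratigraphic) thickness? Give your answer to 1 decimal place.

Two edge vectors: Hole 11→Hole 12 = (-534, 123, -562), Hole 11→Hole 13 = (59, 429, 443).
Normal n = (Hole 11→Hole 12) × (Hole 11→Hole 13) = (295587, 203404, -236343).
So ∂z/∂x = −n_x/n_z = 1.25067 and ∂z/∂y = −n_y/n_z = 0.86063.
|∇z| = √(a²+b²) = 1.51818, so dip δ = arctan(1.51818) = 56.63°.
True thickness = vertical thickness × cos δ = 6 × cos 56.63° = 3.3 m.

3.3 m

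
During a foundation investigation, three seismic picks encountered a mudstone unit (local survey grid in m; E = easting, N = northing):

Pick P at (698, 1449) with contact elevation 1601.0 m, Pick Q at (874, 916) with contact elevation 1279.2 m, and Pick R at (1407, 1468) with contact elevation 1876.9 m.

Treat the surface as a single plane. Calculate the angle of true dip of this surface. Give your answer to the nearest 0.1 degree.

39.2°

Two edge vectors: Pick P→Pick Q = (176, -533, -321.8), Pick P→Pick R = (709, 19, 275.9).
Normal n = (Pick P→Pick Q) × (Pick P→Pick R) = (-140940.5, -276714.6, 381241).
So ∂z/∂E = −n_x/n_z = 0.36969 and ∂z/∂N = −n_y/n_z = 0.72583.
Gradient magnitude |∇z| = √(a² + b²) = √(0.13667 + 0.52682) = 0.81455.
True dip = arctan(0.81455) = 39.2°, dipping toward SSW (azimuth ≈ 207°).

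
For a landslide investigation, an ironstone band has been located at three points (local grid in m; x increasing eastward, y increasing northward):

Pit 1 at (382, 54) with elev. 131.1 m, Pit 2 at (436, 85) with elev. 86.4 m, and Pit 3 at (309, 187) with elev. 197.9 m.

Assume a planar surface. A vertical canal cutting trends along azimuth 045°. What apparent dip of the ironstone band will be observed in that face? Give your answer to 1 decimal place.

29.9°

Two edge vectors: Pit 1→Pit 2 = (54, 31, -44.7), Pit 1→Pit 3 = (-73, 133, 66.8).
Normal n = (Pit 1→Pit 2) × (Pit 1→Pit 3) = (8015.9, -344.1, 9445).
So ∂z/∂x = −n_x/n_z = −0.84869 and ∂z/∂y = −n_y/n_z = 0.03643.
Unit vector along 045° is (sin 45°, cos 45°) = (0.7071, 0.7071).
Slope in that direction = a·(0.7071) + b·(0.7071) = −0.57435.
Apparent dip = arctan|0.57435| = 29.9° (true dip is 40.3°, so apparent ≤ true as expected).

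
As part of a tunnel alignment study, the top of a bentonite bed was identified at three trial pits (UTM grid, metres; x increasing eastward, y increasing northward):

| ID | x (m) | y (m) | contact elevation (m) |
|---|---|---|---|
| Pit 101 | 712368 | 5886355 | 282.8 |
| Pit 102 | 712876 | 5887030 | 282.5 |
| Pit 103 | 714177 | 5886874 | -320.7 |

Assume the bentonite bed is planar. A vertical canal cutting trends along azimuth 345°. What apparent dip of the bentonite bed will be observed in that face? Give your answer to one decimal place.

22.7°

Let the plane be z = a·x + b·y + c.
Pit 102−Pit 101: 508a + 675b = −0.3;  Pit 103−Pit 101: 1809a + 519b = −603.5.
Solving gives a = −0.42532, b = 0.31964.
Unit vector along 345° is (sin 345°, cos 345°) = (-0.2588, 0.9659).
Slope in that direction = a·(-0.2588) + b·(0.9659) = 0.41883.
Apparent dip = arctan|0.41883| = 22.7° (true dip is 28.0°, so apparent ≤ true as expected).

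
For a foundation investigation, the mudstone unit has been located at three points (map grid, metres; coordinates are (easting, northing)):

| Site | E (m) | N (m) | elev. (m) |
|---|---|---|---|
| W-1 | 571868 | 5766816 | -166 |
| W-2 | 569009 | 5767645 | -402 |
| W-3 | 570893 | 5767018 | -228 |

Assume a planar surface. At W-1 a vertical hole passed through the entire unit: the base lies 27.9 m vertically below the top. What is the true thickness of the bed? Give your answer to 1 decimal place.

Let the plane be z = a·E + b·N + c.
W-2−W-1: −2859a + 829b = −236;  W-3−W-1: −975a + 202b = −62.
Solving gives a = 0.01615, b = −0.22899.
|∇z| = √(a²+b²) = 0.22956, so dip δ = arctan(0.22956) = 12.93°.
True thickness = vertical thickness × cos δ = 27.9 × cos 12.93° = 27.2 m.

27.2 m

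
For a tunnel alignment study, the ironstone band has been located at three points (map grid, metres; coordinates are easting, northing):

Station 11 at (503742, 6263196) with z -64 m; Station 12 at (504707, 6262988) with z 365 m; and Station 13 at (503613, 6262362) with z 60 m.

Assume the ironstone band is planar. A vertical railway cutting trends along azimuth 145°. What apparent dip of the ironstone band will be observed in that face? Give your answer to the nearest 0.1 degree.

Two edge vectors: Station 11→Station 12 = (965, -208, 429), Station 11→Station 13 = (-129, -834, 124).
Normal n = (Station 11→Station 12) × (Station 11→Station 13) = (331994, -175001, -831642).
So ∂z/∂easting = −n_x/n_z = 0.39920 and ∂z/∂northing = −n_y/n_z = −0.21043.
Unit vector along 145° is (sin 145°, cos 145°) = (0.5736, -0.8192).
Slope in that direction = a·(0.5736) + b·(-0.8192) = 0.40135.
Apparent dip = arctan|0.40135| = 21.9° (true dip is 24.3°, so apparent ≤ true as expected).

21.9°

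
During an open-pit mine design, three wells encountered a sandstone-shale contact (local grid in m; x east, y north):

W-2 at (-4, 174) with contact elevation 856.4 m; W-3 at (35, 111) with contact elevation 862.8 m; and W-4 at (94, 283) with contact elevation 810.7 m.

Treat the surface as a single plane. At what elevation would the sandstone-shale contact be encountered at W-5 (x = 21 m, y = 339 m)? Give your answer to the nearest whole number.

Two edge vectors: W-2→W-3 = (39, -63, 6.4), W-2→W-4 = (98, 109, -45.7).
Normal n = (W-2→W-3) × (W-2→W-4) = (2181.5, 2409.5, 10425).
So ∂z/∂x = −n_x/n_z = −0.20926 and ∂z/∂y = −n_y/n_z = −0.23113.
Intercept c from W-2: 856.4 − 0.84 + 40.22 = 895.78.
At (21, 339): z = −4.4 − 78.4 + 895.78 = 813.0 m.

813 m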